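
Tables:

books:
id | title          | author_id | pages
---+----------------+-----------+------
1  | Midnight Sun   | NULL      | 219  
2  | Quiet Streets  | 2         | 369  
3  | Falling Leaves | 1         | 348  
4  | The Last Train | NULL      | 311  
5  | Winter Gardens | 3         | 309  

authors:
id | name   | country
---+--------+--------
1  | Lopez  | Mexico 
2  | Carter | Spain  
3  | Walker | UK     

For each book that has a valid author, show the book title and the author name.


INNER JOIN keeps only books rows whose author_id matches an id in authors. Walk through each book:
  - book 1 (Midnight Sun): author_id=NULL, no match -> dropped
  - book 2 (Quiet Streets): author_id=2 -> matches Carter
  - book 3 (Falling Leaves): author_id=1 -> matches Lopez
  - book 4 (The Last Train): author_id=NULL, no match -> dropped
  - book 5 (Winter Gardens): author_id=3 -> matches Walker
So 2 of 5 rows are dropped.

SQL:
SELECT a.title, b.name AS author
FROM books a
INNER JOIN authors b ON a.author_id = b.id

Result:
title          | author
---------------+-------
Quiet Streets  | Carter
Falling Leaves | Lopez 
Winter Gardens | Walker


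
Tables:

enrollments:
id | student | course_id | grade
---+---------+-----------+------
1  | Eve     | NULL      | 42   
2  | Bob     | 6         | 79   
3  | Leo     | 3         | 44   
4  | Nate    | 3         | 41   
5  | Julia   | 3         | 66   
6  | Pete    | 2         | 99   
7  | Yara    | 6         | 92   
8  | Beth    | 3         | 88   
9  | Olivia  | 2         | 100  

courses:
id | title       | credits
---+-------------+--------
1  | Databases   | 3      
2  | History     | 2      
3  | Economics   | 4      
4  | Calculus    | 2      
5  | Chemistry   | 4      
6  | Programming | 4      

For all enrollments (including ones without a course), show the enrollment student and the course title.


LEFT JOIN keeps every row from enrollments (the left table); where course_id has no match in courses, the course columns become NULL. Walk through each enrollment:
  - enrollment 1 (Eve): course_id=NULL, no match -> kept with NULL
  - enrollment 2 (Bob): course_id=6 -> matches Programming
  - enrollment 3 (Leo): course_id=3 -> matches Economics
  - enrollment 4 (Nate): course_id=3 -> matches Economics
  - enrollment 5 (Julia): course_id=3 -> matches Economics
  - enrollment 6 (Pete): course_id=2 -> matches History
  - enrollment 7 (Yara): course_id=6 -> matches Programming
  - enrollment 8 (Beth): course_id=3 -> matches Economics
  - enrollment 9 (Olivia): course_id=2 -> matches History
All 9 rows appear; 1 has NULL course.

SQL:
SELECT a.student, b.title AS course
FROM enrollments a
LEFT JOIN courses b ON a.course_id = b.id

Result:
student | course     
--------+------------
Eve     | NULL       
Bob     | Programming
Leo     | Economics  
Nate    | Economics  
Julia   | Economics  
Pete    | History    
Yara    | Programming
Beth    | Economics  
Olivia  | History    


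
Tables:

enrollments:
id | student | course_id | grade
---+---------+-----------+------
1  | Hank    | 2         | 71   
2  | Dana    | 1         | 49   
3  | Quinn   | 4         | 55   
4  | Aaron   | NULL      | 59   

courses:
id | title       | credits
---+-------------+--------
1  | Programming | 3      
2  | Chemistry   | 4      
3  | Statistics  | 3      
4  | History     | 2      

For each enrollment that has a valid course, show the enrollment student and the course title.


INNER JOIN keeps only enrollments rows whose course_id matches an id in courses. Walk through each enrollment:
  - enrollment 1 (Hank): course_id=2 -> matches Chemistry
  - enrollment 2 (Dana): course_id=1 -> matches Programming
  - enrollment 3 (Quinn): course_id=4 -> matches History
  - enrollment 4 (Aaron): course_id=NULL, no match -> dropped
So 1 of 4 rows is dropped.

SQL:
SELECT a.student, b.title AS course
FROM enrollments a
INNER JOIN courses b ON a.course_id = b.id

Result:
student | course     
--------+------------
Hank    | Chemistry  
Dana    | Programming
Quinn   | History    


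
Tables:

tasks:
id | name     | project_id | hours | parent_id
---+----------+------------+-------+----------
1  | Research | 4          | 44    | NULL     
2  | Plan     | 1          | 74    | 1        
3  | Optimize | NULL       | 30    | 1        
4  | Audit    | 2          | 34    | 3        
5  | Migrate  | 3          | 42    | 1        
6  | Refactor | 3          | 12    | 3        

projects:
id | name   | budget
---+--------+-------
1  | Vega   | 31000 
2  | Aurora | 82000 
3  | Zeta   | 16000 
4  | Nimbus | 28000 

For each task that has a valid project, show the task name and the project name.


INNER JOIN keeps only tasks rows whose project_id matches an id in projects. Walk through each task:
  - task 1 (Research): project_id=4 -> matches Nimbus
  - task 2 (Plan): project_id=1 -> matches Vega
  - task 3 (Optimize): project_id=NULL, no match -> dropped
  - task 4 (Audit): project_id=2 -> matches Aurora
  - task 5 (Migrate): project_id=3 -> matches Zeta
  - task 6 (Refactor): project_id=3 -> matches Zeta
So 1 of 6 rows is dropped.

SQL:
SELECT a.name, b.name AS project
FROM tasks a
INNER JOIN projects b ON a.project_id = b.id

Result:
name     | project
---------+--------
Research | Nimbus 
Plan     | Vega   
Audit    | Aurora 
Migrate  | Zeta   
Refactor | Zeta   


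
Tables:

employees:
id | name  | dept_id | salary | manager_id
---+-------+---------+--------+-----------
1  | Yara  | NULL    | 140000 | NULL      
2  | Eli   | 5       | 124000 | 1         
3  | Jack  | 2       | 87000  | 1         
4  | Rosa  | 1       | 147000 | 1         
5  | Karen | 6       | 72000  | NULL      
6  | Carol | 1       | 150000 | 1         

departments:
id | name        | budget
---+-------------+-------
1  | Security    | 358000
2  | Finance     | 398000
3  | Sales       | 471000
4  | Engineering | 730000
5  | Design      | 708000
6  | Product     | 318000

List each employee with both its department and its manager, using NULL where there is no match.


Two LEFT JOINs from the same base table employees: one to departments via dept_id, one to employees itself via manager_id. Both are LEFT so every employee is preserved.
Match against departments:
  - employee 1 (Yara): dept_id=NULL, no match -> kept with NULL
  - employee 2 (Eli): dept_id=5 -> matches Design
  - employee 3 (Jack): dept_id=2 -> matches Finance
  - employee 4 (Rosa): dept_id=1 -> matches Security
  - employee 5 (Karen): dept_id=6 -> matches Product
  - employee 6 (Carol): dept_id=1 -> matches Security
Match against employees (self):
  - employee 1 (Yara): manager_id=NULL -> NULL
  - employee 2 (Eli): manager_id=1 -> Yara
  - employee 3 (Jack): manager_id=1 -> Yara
  - employee 4 (Rosa): manager_id=1 -> Yara
  - employee 5 (Karen): manager_id=NULL -> NULL
  - employee 6 (Carol): manager_id=1 -> Yara

SQL:
SELECT a.name, b.name AS department, c.name AS manager
FROM employees a
LEFT JOIN departments b ON a.dept_id = b.id
LEFT JOIN employees c ON a.manager_id = c.id

Result:
name  | department | manager
------+------------+--------
Yara  | NULL       | NULL   
Eli   | Design     | Yara   
Jack  | Finance    | Yara   
Rosa  | Security   | Yara   
Karen | Product    | NULL   
Carol | Security   | Yara   


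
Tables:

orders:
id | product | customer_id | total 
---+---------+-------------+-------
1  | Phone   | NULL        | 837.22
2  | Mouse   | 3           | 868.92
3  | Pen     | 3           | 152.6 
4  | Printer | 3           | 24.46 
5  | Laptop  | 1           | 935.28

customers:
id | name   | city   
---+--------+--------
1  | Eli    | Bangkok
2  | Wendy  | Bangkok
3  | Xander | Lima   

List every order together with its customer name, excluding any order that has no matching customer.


INNER JOIN keeps only orders rows whose customer_id matches an id in customers. Walk through each order:
  - order 1 (Phone): customer_id=NULL, no match -> dropped
  - order 2 (Mouse): customer_id=3 -> matches Xander
  - order 3 (Pen): customer_id=3 -> matches Xander
  - order 4 (Printer): customer_id=3 -> matches Xander
  - order 5 (Laptop): customer_id=1 -> matches Eli
So 1 of 5 rows is dropped.

SQL:
SELECT a.product, b.name AS customer
FROM orders a
INNER JOIN customers b ON a.customer_id = b.id

Result:
product | customer
--------+---------
Mouse   | Xander  
Pen     | Xander  
Printer | Xander  
Laptop  | Eli     


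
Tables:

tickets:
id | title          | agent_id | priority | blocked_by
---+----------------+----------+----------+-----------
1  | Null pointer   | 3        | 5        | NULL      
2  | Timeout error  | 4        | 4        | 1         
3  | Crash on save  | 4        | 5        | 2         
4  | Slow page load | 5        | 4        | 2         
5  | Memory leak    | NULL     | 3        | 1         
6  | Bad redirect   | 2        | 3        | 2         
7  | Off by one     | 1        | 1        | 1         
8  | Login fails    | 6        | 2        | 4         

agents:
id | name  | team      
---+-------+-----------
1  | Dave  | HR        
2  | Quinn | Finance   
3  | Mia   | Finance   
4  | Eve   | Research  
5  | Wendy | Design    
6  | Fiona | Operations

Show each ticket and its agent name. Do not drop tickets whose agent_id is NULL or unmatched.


LEFT JOIN keeps every row from tickets (the left table); where agent_id has no match in agents, the agent columns become NULL. Walk through each ticket:
  - ticket 1 (Null pointer): agent_id=3 -> matches Mia
  - ticket 2 (Timeout error): agent_id=4 -> matches Eve
  - ticket 3 (Crash on save): agent_id=4 -> matches Eve
  - ticket 4 (Slow page load): agent_id=5 -> matches Wendy
  - ticket 5 (Memory leak): agent_id=NULL, no match -> kept with NULL
  - ticket 6 (Bad redirect): agent_id=2 -> matches Quinn
  - ticket 7 (Off by one): agent_id=1 -> matches Dave
  - ticket 8 (Login fails): agent_id=6 -> matches Fiona
All 8 rows appear; 1 has NULL agent.

SQL:
SELECT a.title, b.name AS agent
FROM tickets a
LEFT JOIN agents b ON a.agent_id = b.id

Result:
title          | agent
---------------+------
Null pointer   | Mia  
Timeout error  | Eve  
Crash on save  | Eve  
Slow page load | Wendy
Memory leak    | NULL 
Bad redirect   | Quinn
Off by one     | Dave 
Login fails    | Fiona


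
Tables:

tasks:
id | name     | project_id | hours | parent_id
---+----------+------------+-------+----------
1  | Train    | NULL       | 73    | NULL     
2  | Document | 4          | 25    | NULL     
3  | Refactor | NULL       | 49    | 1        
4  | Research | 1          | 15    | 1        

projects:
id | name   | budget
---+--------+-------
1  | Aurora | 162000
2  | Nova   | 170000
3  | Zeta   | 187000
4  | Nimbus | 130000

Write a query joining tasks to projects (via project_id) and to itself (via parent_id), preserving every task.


Two LEFT JOINs from the same base table tasks: one to projects via project_id, one to tasks itself via parent_id. Both are LEFT so every task is preserved.
Match against projects:
  - task 1 (Train): project_id=NULL, no match -> kept with NULL
  - task 2 (Document): project_id=4 -> matches Nimbus
  - task 3 (Refactor): project_id=NULL, no match -> kept with NULL
  - task 4 (Research): project_id=1 -> matches Aurora
Match against tasks (self):
  - task 1 (Train): parent_id=NULL -> NULL
  - task 2 (Document): parent_id=NULL -> NULL
  - task 3 (Refactor): parent_id=1 -> Train
  - task 4 (Research): parent_id=1 -> Train

SQL:
SELECT a.name, b.name AS project, c.name AS parent
FROM tasks a
LEFT JOIN projects b ON a.project_id = b.id
LEFT JOIN tasks c ON a.parent_id = c.id

Result:
name     | project | parent
---------+---------+-------
Train    | NULL    | NULL  
Document | Nimbus  | NULL  
Refactor | NULL    | Train 
Research | Aurora  | Train 


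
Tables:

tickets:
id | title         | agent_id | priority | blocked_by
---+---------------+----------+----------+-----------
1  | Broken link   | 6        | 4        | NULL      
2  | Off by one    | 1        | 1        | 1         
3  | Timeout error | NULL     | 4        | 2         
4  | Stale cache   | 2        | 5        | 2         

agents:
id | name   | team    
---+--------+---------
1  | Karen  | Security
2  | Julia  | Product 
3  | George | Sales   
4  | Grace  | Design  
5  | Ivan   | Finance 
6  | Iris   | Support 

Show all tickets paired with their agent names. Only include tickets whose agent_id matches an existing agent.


INNER JOIN keeps only tickets rows whose agent_id matches an id in agents. Walk through each ticket:
  - ticket 1 (Broken link): agent_id=6 -> matches Iris
  - ticket 2 (Off by one): agent_id=1 -> matches Karen
  - ticket 3 (Timeout error): agent_id=NULL, no match -> dropped
  - ticket 4 (Stale cache): agent_id=2 -> matches Julia
So 1 of 4 rows is dropped.

SQL:
SELECT a.title, b.name AS agent
FROM tickets a
INNER JOIN agents b ON a.agent_id = b.id

Result:
title       | agent
------------+------
Broken link | Iris 
Off by one  | Karen
Stale cache | Julia


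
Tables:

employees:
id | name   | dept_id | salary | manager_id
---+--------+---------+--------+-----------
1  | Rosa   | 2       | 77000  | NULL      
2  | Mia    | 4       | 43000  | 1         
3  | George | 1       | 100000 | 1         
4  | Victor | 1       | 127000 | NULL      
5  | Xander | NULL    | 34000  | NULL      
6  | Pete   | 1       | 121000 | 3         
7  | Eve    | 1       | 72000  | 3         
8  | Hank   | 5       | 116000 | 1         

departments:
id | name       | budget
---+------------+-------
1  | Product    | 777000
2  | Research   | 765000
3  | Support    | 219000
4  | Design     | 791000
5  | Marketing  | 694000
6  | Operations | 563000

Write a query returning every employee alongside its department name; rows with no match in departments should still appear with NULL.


LEFT JOIN keeps every row from employees (the left table); where dept_id has no match in departments, the department columns become NULL. Walk through each employee:
  - employee 1 (Rosa): dept_id=2 -> matches Research
  - employee 2 (Mia): dept_id=4 -> matches Design
  - employee 3 (George): dept_id=1 -> matches Product
  - employee 4 (Victor): dept_id=1 -> matches Product
  - employee 5 (Xander): dept_id=NULL, no match -> kept with NULL
  - employee 6 (Pete): dept_id=1 -> matches Product
  - employee 7 (Eve): dept_id=1 -> matches Product
  - employee 8 (Hank): dept_id=5 -> matches Marketing
All 8 rows appear; 1 has NULL department.

SQL:
SELECT a.name, b.name AS department
FROM employees a
LEFT JOIN departments b ON a.dept_id = b.id

Result:
name   | department
-------+-----------
Rosa   | Research  
Mia    | Design    
George | Product   
Victor | Product   
Xander | NULL      
Pete   | Product   
Eve    | Product   
Hank   | Marketing 


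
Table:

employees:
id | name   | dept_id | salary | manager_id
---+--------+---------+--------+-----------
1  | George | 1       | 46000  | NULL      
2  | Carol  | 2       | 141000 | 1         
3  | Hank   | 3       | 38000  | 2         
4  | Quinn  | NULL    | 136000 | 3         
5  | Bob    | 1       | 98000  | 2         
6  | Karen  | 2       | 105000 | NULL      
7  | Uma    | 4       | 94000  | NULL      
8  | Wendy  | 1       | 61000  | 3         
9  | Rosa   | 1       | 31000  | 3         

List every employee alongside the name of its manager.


This is a self-join: employees is joined to a second copy of itself, matching each row's manager_id to another row's id. Use LEFT JOIN so rows with manager_id=NULL are kept.
  - employee 1 (George): manager_id=NULL -> NULL
  - employee 2 (Carol): manager_id=1 -> George
  - employee 3 (Hank): manager_id=2 -> Carol
  - employee 4 (Quinn): manager_id=3 -> Hank
  - employee 5 (Bob): manager_id=2 -> Carol
  - employee 6 (Karen): manager_id=NULL -> NULL
  - employee 7 (Uma): manager_id=NULL -> NULL
  - employee 8 (Wendy): manager_id=3 -> Hank
  - employee 9 (Rosa): manager_id=3 -> Hank

SQL:
SELECT a.name AS item, b.name AS manager
FROM employees a
LEFT JOIN employees b ON a.manager_id = b.id

Result:
item   | manager
-------+--------
George | NULL   
Carol  | George 
Hank   | Carol  
Quinn  | Hank   
Bob    | Carol  
Karen  | NULL   
Uma    | NULL   
Wendy  | Hank   
Rosa   | Hank   


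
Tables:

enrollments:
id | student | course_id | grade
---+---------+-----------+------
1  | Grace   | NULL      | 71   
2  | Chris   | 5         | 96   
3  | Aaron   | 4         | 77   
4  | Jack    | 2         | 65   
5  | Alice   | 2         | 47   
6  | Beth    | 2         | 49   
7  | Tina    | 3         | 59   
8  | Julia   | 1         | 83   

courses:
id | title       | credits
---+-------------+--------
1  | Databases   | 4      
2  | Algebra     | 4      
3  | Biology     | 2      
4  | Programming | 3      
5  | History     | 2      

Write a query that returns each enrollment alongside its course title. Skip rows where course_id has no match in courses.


INNER JOIN keeps only enrollments rows whose course_id matches an id in courses. Walk through each enrollment:
  - enrollment 1 (Grace): course_id=NULL, no match -> dropped
  - enrollment 2 (Chris): course_id=5 -> matches History
  - enrollment 3 (Aaron): course_id=4 -> matches Programming
  - enrollment 4 (Jack): course_id=2 -> matches Algebra
  - enrollment 5 (Alice): course_id=2 -> matches Algebra
  - enrollment 6 (Beth): course_id=2 -> matches Algebra
  - enrollment 7 (Tina): course_id=3 -> matches Biology
  - enrollment 8 (Julia): course_id=1 -> matches Databases
So 1 of 8 rows is dropped.

SQL:
SELECT a.student, b.title AS course
FROM enrollments a
INNER JOIN courses b ON a.course_id = b.id

Result:
student | course     
--------+------------
Chris   | History    
Aaron   | Programming
Jack    | Algebra    
Alice   | Algebra    
Beth    | Algebra    
Tina    | Biology    
Julia   | Databases  


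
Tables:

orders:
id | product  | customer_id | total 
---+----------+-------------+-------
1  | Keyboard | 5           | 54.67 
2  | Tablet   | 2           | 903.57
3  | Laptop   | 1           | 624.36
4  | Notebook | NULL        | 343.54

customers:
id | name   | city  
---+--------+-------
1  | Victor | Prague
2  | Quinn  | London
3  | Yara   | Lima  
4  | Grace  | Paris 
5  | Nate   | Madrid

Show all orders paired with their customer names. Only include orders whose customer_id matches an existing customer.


INNER JOIN keeps only orders rows whose customer_id matches an id in customers. Walk through each order:
  - order 1 (Keyboard): customer_id=5 -> matches Nate
  - order 2 (Tablet): customer_id=2 -> matches Quinn
  - order 3 (Laptop): customer_id=1 -> matches Victor
  - order 4 (Notebook): customer_id=NULL, no match -> dropped
So 1 of 4 rows is dropped.

SQL:
SELECT a.product, b.name AS customer
FROM orders a
INNER JOIN customers b ON a.customer_id = b.id

Result:
product  | customer
---------+---------
Keyboard | Nate    
Tablet   | Quinn   
Laptop   | Victor  


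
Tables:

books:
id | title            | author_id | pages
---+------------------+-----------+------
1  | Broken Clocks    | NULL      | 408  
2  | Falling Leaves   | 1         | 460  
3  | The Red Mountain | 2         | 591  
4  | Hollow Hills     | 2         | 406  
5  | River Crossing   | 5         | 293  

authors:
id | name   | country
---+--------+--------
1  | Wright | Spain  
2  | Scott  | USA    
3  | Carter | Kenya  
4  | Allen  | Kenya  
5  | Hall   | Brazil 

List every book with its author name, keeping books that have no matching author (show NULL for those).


LEFT JOIN keeps every row from books (the left table); where author_id has no match in authors, the author columns become NULL. Walk through each book:
  - book 1 (Broken Clocks): author_id=NULL, no match -> kept with NULL
  - book 2 (Falling Leaves): author_id=1 -> matches Wright
  - book 3 (The Red Mountain): author_id=2 -> matches Scott
  - book 4 (Hollow Hills): author_id=2 -> matches Scott
  - book 5 (River Crossing): author_id=5 -> matches Hall
All 5 rows appear; 1 has NULL author.

SQL:
SELECT a.title, b.name AS author
FROM books a
LEFT JOIN authors b ON a.author_id = b.id

Result:
title            | author
-----------------+-------
Broken Clocks    | NULL  
Falling Leaves   | Wright
The Red Mountain | Scott 
Hollow Hills     | Scott 
River Crossing   | Hall  


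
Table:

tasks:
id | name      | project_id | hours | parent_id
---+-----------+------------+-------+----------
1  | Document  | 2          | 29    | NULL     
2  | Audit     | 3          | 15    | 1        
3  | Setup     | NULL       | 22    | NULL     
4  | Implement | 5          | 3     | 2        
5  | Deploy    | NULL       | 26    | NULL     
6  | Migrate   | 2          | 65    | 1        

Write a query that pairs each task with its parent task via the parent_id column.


This is a self-join: tasks is joined to a second copy of itself, matching each row's parent_id to another row's id. Use LEFT JOIN so rows with parent_id=NULL are kept.
  - task 1 (Document): parent_id=NULL -> NULL
  - task 2 (Audit): parent_id=1 -> Document
  - task 3 (Setup): parent_id=NULL -> NULL
  - task 4 (Implement): parent_id=2 -> Audit
  - task 5 (Deploy): parent_id=NULL -> NULL
  - task 6 (Migrate): parent_id=1 -> Document

SQL:
SELECT a.name AS item, b.name AS parent
FROM tasks a
LEFT JOIN tasks b ON a.parent_id = b.id

Result:
item      | parent  
----------+---------
Document  | NULL    
Audit     | Document
Setup     | NULL    
Implement | Audit   
Deploy    | NULL    
Migrate   | Document


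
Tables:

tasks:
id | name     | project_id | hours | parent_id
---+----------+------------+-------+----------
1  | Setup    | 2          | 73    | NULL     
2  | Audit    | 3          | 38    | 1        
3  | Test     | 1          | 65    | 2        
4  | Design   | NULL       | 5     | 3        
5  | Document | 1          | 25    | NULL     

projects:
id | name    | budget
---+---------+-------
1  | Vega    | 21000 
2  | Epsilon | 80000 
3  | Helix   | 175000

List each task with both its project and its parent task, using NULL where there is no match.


Two LEFT JOINs from the same base table tasks: one to projects via project_id, one to tasks itself via parent_id. Both are LEFT so every task is preserved.
Match against projects:
  - task 1 (Setup): project_id=2 -> matches Epsilon
  - task 2 (Audit): project_id=3 -> matches Helix
  - task 3 (Test): project_id=1 -> matches Vega
  - task 4 (Design): project_id=NULL, no match -> kept with NULL
  - task 5 (Document): project_id=1 -> matches Vega
Match against tasks (self):
  - task 1 (Setup): parent_id=NULL -> NULL
  - task 2 (Audit): parent_id=1 -> Setup
  - task 3 (Test): parent_id=2 -> Audit
  - task 4 (Design): parent_id=3 -> Test
  - task 5 (Document): parent_id=NULL -> NULL

SQL:
SELECT a.name, b.name AS project, c.name AS parent
FROM tasks a
LEFT JOIN projects b ON a.project_id = b.id
LEFT JOIN tasks c ON a.parent_id = c.id

Result:
name     | project | parent
---------+---------+-------
Setup    | Epsilon | NULL  
Audit    | Helix   | Setup 
Test     | Vega    | Audit 
Design   | NULL    | Test  
Document | Vega    | NULL  


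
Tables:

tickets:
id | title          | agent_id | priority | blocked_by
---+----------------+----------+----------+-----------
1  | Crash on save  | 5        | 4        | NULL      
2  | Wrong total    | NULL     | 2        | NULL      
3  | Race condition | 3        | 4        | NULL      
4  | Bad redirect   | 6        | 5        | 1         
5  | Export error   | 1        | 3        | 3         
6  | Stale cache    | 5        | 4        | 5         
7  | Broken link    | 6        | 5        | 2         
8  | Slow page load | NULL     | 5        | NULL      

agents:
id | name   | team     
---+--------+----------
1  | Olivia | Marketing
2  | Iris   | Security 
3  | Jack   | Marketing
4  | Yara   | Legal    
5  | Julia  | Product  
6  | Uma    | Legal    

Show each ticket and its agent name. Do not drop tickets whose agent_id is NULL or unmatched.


LEFT JOIN keeps every row from tickets (the left table); where agent_id has no match in agents, the agent columns become NULL. Walk through each ticket:
  - ticket 1 (Crash on save): agent_id=5 -> matches Julia
  - ticket 2 (Wrong total): agent_id=NULL, no match -> kept with NULL
  - ticket 3 (Race condition): agent_id=3 -> matches Jack
  - ticket 4 (Bad redirect): agent_id=6 -> matches Uma
  - ticket 5 (Export error): agent_id=1 -> matches Olivia
  - ticket 6 (Stale cache): agent_id=5 -> matches Julia
  - ticket 7 (Broken link): agent_id=6 -> matches Uma
  - ticket 8 (Slow page load): agent_id=NULL, no match -> kept with NULL
All 8 rows appear; 2 have NULL agent.

SQL:
SELECT a.title, b.name AS agent
FROM tickets a
LEFT JOIN agents b ON a.agent_id = b.id

Result:
title          | agent 
---------------+-------
Crash on save  | Julia 
Wrong total    | NULL  
Race condition | Jack  
Bad redirect   | Uma   
Export error   | Olivia
Stale cache    | Julia 
Broken link    | Uma   
Slow page load | NULL  


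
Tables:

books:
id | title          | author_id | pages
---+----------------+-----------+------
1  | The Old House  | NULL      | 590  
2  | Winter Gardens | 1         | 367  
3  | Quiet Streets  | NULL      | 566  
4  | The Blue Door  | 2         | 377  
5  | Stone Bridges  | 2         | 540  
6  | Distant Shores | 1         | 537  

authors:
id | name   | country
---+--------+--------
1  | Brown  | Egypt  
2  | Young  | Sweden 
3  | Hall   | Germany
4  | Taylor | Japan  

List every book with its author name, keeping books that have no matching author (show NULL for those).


LEFT JOIN keeps every row from books (the left table); where author_id has no match in authors, the author columns become NULL. Walk through each book:
  - book 1 (The Old House): author_id=NULL, no match -> kept with NULL
  - book 2 (Winter Gardens): author_id=1 -> matches Brown
  - book 3 (Quiet Streets): author_id=NULL, no match -> kept with NULL
  - book 4 (The Blue Door): author_id=2 -> matches Young
  - book 5 (Stone Bridges): author_id=2 -> matches Young
  - book 6 (Distant Shores): author_id=1 -> matches Brown
All 6 rows appear; 2 have NULL author.

SQL:
SELECT a.title, b.name AS author
FROM books a
LEFT JOIN authors b ON a.author_id = b.id

Result:
title          | author
---------------+-------
The Old House  | NULL  
Winter Gardens | Brown 
Quiet Streets  | NULL  
The Blue Door  | Young 
Stone Bridges  | Young 
Distant Shores | Brown 


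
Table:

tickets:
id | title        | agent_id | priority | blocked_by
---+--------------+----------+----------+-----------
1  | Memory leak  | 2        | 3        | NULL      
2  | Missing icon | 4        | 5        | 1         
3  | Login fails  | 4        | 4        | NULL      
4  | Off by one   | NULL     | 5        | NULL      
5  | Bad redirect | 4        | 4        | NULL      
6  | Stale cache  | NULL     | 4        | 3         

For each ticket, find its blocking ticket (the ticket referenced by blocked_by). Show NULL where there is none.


This is a self-join: tickets is joined to a second copy of itself, matching each row's blocked_by to another row's id. Use LEFT JOIN so rows with blocked_by=NULL are kept.
  - ticket 1 (Memory leak): blocked_by=NULL -> NULL
  - ticket 2 (Missing icon): blocked_by=1 -> Memory leak
  - ticket 3 (Login fails): blocked_by=NULL -> NULL
  - ticket 4 (Off by one): blocked_by=NULL -> NULL
  - ticket 5 (Bad redirect): blocked_by=NULL -> NULL
  - ticket 6 (Stale cache): blocked_by=3 -> Login fails

SQL:
SELECT a.title AS item, b.title AS blocked_by
FROM tickets a
LEFT JOIN tickets b ON a.blocked_by = b.id

Result:
item         | blocked_by 
-------------+------------
Memory leak  | NULL       
Missing icon | Memory leak
Login fails  | NULL       
Off by one   | NULL       
Bad redirect | NULL       
Stale cache  | Login fails


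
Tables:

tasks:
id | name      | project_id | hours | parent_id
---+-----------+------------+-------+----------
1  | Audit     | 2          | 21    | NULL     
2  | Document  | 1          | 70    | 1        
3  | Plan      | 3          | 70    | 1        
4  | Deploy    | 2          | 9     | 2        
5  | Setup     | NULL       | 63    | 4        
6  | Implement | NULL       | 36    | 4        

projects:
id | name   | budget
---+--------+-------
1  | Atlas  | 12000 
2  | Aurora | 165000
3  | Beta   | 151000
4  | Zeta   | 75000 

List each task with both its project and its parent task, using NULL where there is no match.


Two LEFT JOINs from the same base table tasks: one to projects via project_id, one to tasks itself via parent_id. Both are LEFT so every task is preserved.
Match against projects:
  - task 1 (Audit): project_id=2 -> matches Aurora
  - task 2 (Document): project_id=1 -> matches Atlas
  - task 3 (Plan): project_id=3 -> matches Beta
  - task 4 (Deploy): project_id=2 -> matches Aurora
  - task 5 (Setup): project_id=NULL, no match -> kept with NULL
  - task 6 (Implement): project_id=NULL, no match -> kept with NULL
Match against tasks (self):
  - task 1 (Audit): parent_id=NULL -> NULL
  - task 2 (Document): parent_id=1 -> Audit
  - task 3 (Plan): parent_id=1 -> Audit
  - task 4 (Deploy): parent_id=2 -> Document
  - task 5 (Setup): parent_id=4 -> Deploy
  - task 6 (Implement): parent_id=4 -> Deploy

SQL:
SELECT a.name, b.name AS project, c.name AS parent
FROM tasks a
LEFT JOIN projects b ON a.project_id = b.id
LEFT JOIN tasks c ON a.parent_id = c.id

Result:
name      | project | parent  
----------+---------+---------
Audit     | Aurora  | NULL    
Document  | Atlas   | Audit   
Plan      | Beta    | Audit   
Deploy    | Aurora  | Document
Setup     | NULL    | Deploy  
Implement | NULL    | Deploy  


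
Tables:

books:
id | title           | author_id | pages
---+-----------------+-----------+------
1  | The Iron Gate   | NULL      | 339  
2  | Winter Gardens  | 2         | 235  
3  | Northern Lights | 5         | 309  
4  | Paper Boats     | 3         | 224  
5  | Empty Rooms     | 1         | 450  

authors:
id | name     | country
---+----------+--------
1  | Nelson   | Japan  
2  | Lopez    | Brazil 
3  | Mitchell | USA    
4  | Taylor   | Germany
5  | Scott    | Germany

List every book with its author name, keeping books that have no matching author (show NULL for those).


LEFT JOIN keeps every row from books (the left table); where author_id has no match in authors, the author columns become NULL. Walk through each book:
  - book 1 (The Iron Gate): author_id=NULL, no match -> kept with NULL
  - book 2 (Winter Gardens): author_id=2 -> matches Lopez
  - book 3 (Northern Lights): author_id=5 -> matches Scott
  - book 4 (Paper Boats): author_id=3 -> matches Mitchell
  - book 5 (Empty Rooms): author_id=1 -> matches Nelson
All 5 rows appear; 1 has NULL author.

SQL:
SELECT a.title, b.name AS author
FROM books a
LEFT JOIN authors b ON a.author_id = b.id

Result:
title           | author  
----------------+---------
The Iron Gate   | NULL    
Winter Gardens  | Lopez   
Northern Lights | Scott   
Paper Boats     | Mitchell
Empty Rooms     | Nelson  


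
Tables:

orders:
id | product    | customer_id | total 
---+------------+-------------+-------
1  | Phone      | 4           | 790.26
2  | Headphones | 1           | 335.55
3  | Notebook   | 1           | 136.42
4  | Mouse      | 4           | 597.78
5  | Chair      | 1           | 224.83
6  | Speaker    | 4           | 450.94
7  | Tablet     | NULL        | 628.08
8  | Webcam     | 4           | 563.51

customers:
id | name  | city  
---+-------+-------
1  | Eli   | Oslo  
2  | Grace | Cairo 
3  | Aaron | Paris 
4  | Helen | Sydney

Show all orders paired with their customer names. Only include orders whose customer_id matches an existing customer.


INNER JOIN keeps only orders rows whose customer_id matches an id in customers. Walk through each order:
  - order 1 (Phone): customer_id=4 -> matches Helen
  - order 2 (Headphones): customer_id=1 -> matches Eli
  - order 3 (Notebook): customer_id=1 -> matches Eli
  - order 4 (Mouse): customer_id=4 -> matches Helen
  - order 5 (Chair): customer_id=1 -> matches Eli
  - order 6 (Speaker): customer_id=4 -> matches Helen
  - order 7 (Tablet): customer_id=NULL, no match -> dropped
  - order 8 (Webcam): customer_id=4 -> matches Helen
So 1 of 8 rows is dropped.

SQL:
SELECT a.product, b.name AS customer
FROM orders a
INNER JOIN customers b ON a.customer_id = b.id

Result:
product    | customer
-----------+---------
Phone      | Helen   
Headphones | Eli     
Notebook   | Eli     
Mouse      | Helen   
Chair      | Eli     
Speaker    | Helen   
Webcam     | Helen   


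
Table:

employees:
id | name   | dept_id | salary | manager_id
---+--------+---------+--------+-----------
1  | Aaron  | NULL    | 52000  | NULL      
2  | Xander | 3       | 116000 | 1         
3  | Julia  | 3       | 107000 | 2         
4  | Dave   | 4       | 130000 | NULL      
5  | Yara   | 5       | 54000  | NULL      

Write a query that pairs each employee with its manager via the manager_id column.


This is a self-join: employees is joined to a second copy of itself, matching each row's manager_id to another row's id. Use LEFT JOIN so rows with manager_id=NULL are kept.
  - employee 1 (Aaron): manager_id=NULL -> NULL
  - employee 2 (Xander): manager_id=1 -> Aaron
  - employee 3 (Julia): manager_id=2 -> Xander
  - employee 4 (Dave): manager_id=NULL -> NULL
  - employee 5 (Yara): manager_id=NULL -> NULL

SQL:
SELECT a.name AS item, b.name AS manager
FROM employees a
LEFT JOIN employees b ON a.manager_id = b.id

Result:
item   | manager
-------+--------
Aaron  | NULL   
Xander | Aaron  
Julia  | Xander 
Dave   | NULL   
Yara   | NULL   


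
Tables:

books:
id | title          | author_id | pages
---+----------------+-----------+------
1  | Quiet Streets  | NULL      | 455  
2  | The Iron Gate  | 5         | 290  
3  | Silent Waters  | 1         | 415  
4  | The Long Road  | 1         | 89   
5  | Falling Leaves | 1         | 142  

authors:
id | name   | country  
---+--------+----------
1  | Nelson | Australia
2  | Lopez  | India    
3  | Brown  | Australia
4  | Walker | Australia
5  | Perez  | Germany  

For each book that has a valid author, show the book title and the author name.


INNER JOIN keeps only books rows whose author_id matches an id in authors. Walk through each book:
  - book 1 (Quiet Streets): author_id=NULL, no match -> dropped
  - book 2 (The Iron Gate): author_id=5 -> matches Perez
  - book 3 (Silent Waters): author_id=1 -> matches Nelson
  - book 4 (The Long Road): author_id=1 -> matches Nelson
  - book 5 (Falling Leaves): author_id=1 -> matches Nelson
So 1 of 5 rows is dropped.

SQL:
SELECT a.title, b.name AS author
FROM books a
INNER JOIN authors b ON a.author_id = b.id

Result:
title          | author
---------------+-------
The Iron Gate  | Perez 
Silent Waters  | Nelson
The Long Road  | Nelson
Falling Leaves | Nelson


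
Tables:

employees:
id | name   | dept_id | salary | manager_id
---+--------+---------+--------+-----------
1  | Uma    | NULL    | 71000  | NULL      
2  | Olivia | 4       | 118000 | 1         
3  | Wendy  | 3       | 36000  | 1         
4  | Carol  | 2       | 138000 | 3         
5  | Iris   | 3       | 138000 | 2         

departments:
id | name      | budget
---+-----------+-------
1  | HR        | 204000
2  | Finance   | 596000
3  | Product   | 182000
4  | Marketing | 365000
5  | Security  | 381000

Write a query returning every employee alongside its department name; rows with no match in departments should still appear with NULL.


LEFT JOIN keeps every row from employees (the left table); where dept_id has no match in departments, the department columns become NULL. Walk through each employee:
  - employee 1 (Uma): dept_id=NULL, no match -> kept with NULL
  - employee 2 (Olivia): dept_id=4 -> matches Marketing
  - employee 3 (Wendy): dept_id=3 -> matches Product
  - employee 4 (Carol): dept_id=2 -> matches Finance
  - employee 5 (Iris): dept_id=3 -> matches Product
All 5 rows appear; 1 has NULL department.

SQL:
SELECT a.name, b.name AS department
FROM employees a
LEFT JOIN departments b ON a.dept_id = b.id

Result:
name   | department
-------+-----------
Uma    | NULL      
Olivia | Marketing 
Wendy  | Product   
Carol  | Finance   
Iris   | Product   


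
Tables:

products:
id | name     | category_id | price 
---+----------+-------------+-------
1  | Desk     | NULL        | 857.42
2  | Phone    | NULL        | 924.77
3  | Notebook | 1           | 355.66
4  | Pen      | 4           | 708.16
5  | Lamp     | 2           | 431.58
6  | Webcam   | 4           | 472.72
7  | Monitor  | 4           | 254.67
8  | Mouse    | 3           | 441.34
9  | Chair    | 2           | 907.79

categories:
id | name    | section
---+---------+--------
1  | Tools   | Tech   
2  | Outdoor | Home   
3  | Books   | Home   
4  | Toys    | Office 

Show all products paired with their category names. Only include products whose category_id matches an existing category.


INNER JOIN keeps only products rows whose category_id matches an id in categories. Walk through each product:
  - product 1 (Desk): category_id=NULL, no match -> dropped
  - product 2 (Phone): category_id=NULL, no match -> dropped
  - product 3 (Notebook): category_id=1 -> matches Tools
  - product 4 (Pen): category_id=4 -> matches Toys
  - product 5 (Lamp): category_id=2 -> matches Outdoor
  - product 6 (Webcam): category_id=4 -> matches Toys
  - product 7 (Monitor): category_id=4 -> matches Toys
  - product 8 (Mouse): category_id=3 -> matches Books
  - product 9 (Chair): category_id=2 -> matches Outdoor
So 2 of 9 rows are dropped.

SQL:
SELECT a.name, b.name AS category
FROM products a
INNER JOIN categories b ON a.category_id = b.id

Result:
name     | category
---------+---------
Notebook | Tools   
Pen      | Toys    
Lamp     | Outdoor 
Webcam   | Toys    
Monitor  | Toys    
Mouse    | Books   
Chair    | Outdoor 


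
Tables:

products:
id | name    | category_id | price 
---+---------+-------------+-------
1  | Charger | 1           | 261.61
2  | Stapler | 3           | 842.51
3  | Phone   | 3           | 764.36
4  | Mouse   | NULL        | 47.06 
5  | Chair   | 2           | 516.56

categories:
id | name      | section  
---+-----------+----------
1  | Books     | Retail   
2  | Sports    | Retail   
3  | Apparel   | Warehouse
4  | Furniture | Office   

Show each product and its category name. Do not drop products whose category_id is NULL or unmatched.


LEFT JOIN keeps every row from products (the left table); where category_id has no match in categories, the category columns become NULL. Walk through each product:
  - product 1 (Charger): category_id=1 -> matches Books
  - product 2 (Stapler): category_id=3 -> matches Apparel
  - product 3 (Phone): category_id=3 -> matches Apparel
  - product 4 (Mouse): category_id=NULL, no match -> kept with NULL
  - product 5 (Chair): category_id=2 -> matches Sports
All 5 rows appear; 1 has NULL category.

SQL:
SELECT a.name, b.name AS category
FROM products a
LEFT JOIN categories b ON a.category_id = b.id

Result:
name    | category
--------+---------
Charger | Books   
Stapler | Apparel 
Phone   | Apparel 
Mouse   | NULL    
Chair   | Sports  


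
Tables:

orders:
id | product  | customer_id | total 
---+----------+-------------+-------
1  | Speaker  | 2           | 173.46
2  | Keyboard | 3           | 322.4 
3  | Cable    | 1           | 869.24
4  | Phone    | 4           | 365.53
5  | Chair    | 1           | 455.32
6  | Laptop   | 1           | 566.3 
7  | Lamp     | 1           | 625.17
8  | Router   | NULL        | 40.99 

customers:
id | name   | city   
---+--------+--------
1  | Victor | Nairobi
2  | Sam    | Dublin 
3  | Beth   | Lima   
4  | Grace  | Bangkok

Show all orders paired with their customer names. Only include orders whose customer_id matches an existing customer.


INNER JOIN keeps only orders rows whose customer_id matches an id in customers. Walk through each order:
  - order 1 (Speaker): customer_id=2 -> matches Sam
  - order 2 (Keyboard): customer_id=3 -> matches Beth
  - order 3 (Cable): customer_id=1 -> matches Victor
  - order 4 (Phone): customer_id=4 -> matches Grace
  - order 5 (Chair): customer_id=1 -> matches Victor
  - order 6 (Laptop): customer_id=1 -> matches Victor
  - order 7 (Lamp): customer_id=1 -> matches Victor
  - order 8 (Router): customer_id=NULL, no match -> dropped
So 1 of 8 rows is dropped.

SQL:
SELECT a.product, b.name AS customer
FROM orders a
INNER JOIN customers b ON a.customer_id = b.id

Result:
product  | customer
---------+---------
Speaker  | Sam     
Keyboard | Beth    
Cable    | Victor  
Phone    | Grace   
Chair    | Victor  
Laptop   | Victor  
Lamp     | Victor  
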